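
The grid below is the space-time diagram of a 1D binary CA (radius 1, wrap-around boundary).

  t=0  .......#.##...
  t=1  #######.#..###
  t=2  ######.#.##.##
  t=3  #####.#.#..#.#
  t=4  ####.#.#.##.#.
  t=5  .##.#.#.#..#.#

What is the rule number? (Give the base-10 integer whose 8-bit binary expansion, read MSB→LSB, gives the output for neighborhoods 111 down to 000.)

  [7] ### => #  t=1,i=0
  [6] ##. => .  t=0,i=10
  [5] #.# => #  t=0,i=8
  [4] #.. => #  t=0,i=11
  [3] .## => .  t=0,i=9
  [2] .#. => .  t=0,i=7
  [1] ..# => #  t=0,i=6
  [0] ... => #  t=0,i=0
  bits 10110011 = 179

179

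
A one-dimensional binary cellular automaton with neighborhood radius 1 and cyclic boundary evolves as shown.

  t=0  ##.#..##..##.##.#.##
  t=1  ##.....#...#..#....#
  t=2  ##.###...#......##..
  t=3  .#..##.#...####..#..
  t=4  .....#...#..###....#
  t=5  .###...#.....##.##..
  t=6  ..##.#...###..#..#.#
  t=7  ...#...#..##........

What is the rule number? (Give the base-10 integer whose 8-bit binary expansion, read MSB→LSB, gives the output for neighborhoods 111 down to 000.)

193

  [7] ### => #  t=0,i=0
  [6] ##. => #  t=0,i=1
  [5] #.# => .  t=0,i=2
  [4] #.. => .  t=0,i=4
  [3] .## => .  t=0,i=6
  [2] .#. => .  t=0,i=3
  [1] ..# => .  t=0,i=5
  [0] ... => #  t=1,i=3
  bits 11000001 = 193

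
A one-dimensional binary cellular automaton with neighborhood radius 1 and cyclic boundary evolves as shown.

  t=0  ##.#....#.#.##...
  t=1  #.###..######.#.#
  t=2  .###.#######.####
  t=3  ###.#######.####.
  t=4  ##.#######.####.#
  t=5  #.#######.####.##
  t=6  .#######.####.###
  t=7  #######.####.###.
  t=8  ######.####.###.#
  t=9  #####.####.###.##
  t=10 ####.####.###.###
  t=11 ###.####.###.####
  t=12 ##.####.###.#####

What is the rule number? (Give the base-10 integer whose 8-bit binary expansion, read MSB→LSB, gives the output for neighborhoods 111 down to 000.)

190

  nb ###: next=#  (t=1,i=3, bit7=1)
  nb ##.: next=.  (t=0,i=1, bit6=0)
  nb #.#: next=#  (t=0,i=2, bit5=1)
  nb #..: next=#  (t=0,i=4, bit4=1)
  nb .##: next=#  (t=0,i=0, bit3=1)
  nb .#.: next=#  (t=0,i=3, bit2=1)
  nb ..#: next=#  (t=0,i=7, bit1=1)
  nb ...: next=.  (t=0,i=5, bit0=0)
  bits 10111110 = 190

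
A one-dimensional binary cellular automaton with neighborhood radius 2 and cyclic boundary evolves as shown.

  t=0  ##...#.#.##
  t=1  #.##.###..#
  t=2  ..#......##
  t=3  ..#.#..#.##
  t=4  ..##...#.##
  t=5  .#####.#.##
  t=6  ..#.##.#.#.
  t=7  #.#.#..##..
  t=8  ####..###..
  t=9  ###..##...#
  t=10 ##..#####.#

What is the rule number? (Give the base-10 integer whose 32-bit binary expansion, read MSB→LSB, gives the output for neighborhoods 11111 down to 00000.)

  ##### -> .   bit 31 = 0  t=5,i=3
  ####. -> #   bit 30 = 1  t=0,i=0
  ###.# -> #   bit 29 = 1  t=5,i=5
  ###.. -> .   bit 28 = 0  t=0,i=1
  ##.## -> .   bit 27 = 0  t=1,i=1
  ##.#. -> .   bit 26 = 0  t=5,i=6
  ##..# -> .   bit 25 = 0  t=1,i=8
  ##... -> #   bit 24 = 1  t=0,i=2
  #.### -> .   bit 23 = 0  t=0,i=9
  #.##. -> #   bit 22 = 1  t=1,i=2
  #.#.# -> #   bit 21 = 1  t=0,i=7
  #.#.. -> .   bit 20 = 0  t=3,i=4
  #..## -> #   bit 19 = 1  t=1,i=9
  #..#. -> .   bit 18 = 0  t=2,i=1
  #...# -> #   bit 17 = 1  t=0,i=3
  #.... -> #   bit 16 = 1  t=2,i=4
  .#### -> #   bit 15 = 1  t=0,i=10
  .###. -> .   bit 14 = 0  t=1,i=6
  .##.# -> .   bit 13 = 0  t=1,i=0
  .##.. -> #   bit 12 = 1  t=2,i=10
  .#.## -> .   bit 11 = 0  t=0,i=8
  .#.#. -> #   bit 10 = 1  t=0,i=6
  .#..# -> .   bit 9 = 0  t=3,i=5
  .#... -> .   bit 8 = 0  t=2,i=3
  ..### -> #   bit 7 = 1  t=8,i=0
  ..##. -> #   bit 6 = 1  t=1,i=10
  ..#.# -> #   bit 5 = 1  t=0,i=5
  ..#.. -> #   bit 4 = 1  t=2,i=2
  ...## -> .   bit 3 = 0  t=2,i=8
  ...#. -> .   bit 2 = 0  t=0,i=4
  ....# -> #   bit 1 = 1  t=2,i=7
  ..... -> .   bit 0 = 0  t=2,i=5
  bits 01100001011010111001010011110010 = 1634440434

1634440434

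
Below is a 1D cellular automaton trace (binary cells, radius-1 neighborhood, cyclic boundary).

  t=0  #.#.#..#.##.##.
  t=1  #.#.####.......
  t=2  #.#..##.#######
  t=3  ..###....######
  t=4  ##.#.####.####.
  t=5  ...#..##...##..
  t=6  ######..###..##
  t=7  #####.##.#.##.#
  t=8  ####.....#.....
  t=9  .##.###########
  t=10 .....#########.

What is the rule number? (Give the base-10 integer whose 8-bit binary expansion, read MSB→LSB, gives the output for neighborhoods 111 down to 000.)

151

  ### -> #   bit 7 = 1  t=1,i=5
  ##. -> .   bit 6 = 0  t=0,i=10
  #.# -> .   bit 5 = 0  t=0,i=1
  #.. -> #   bit 4 = 1  t=0,i=5
  .## -> .   bit 3 = 0  t=0,i=9
  .#. -> #   bit 2 = 1  t=0,i=0
  ..# -> #   bit 1 = 1  t=0,i=6
  ... -> #   bit 0 = 1  t=1,i=9
  bits 10010111 = 151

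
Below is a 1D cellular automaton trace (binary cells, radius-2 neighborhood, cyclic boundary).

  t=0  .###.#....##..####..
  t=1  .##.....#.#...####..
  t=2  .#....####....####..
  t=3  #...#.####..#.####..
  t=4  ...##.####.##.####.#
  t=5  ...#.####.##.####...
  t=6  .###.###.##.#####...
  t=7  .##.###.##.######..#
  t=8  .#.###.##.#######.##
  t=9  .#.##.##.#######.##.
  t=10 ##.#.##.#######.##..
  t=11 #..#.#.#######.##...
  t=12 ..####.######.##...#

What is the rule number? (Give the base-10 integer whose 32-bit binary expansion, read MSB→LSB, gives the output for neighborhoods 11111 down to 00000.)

  [31] ##### => #  t=6,i=14
  [30] ####. => #  t=0,i=16
  [29] ###.# => .  t=0,i=3
  [28] ###.. => #  t=0,i=17
  [27] ##.## => #  t=4,i=5
  [26] ##.#. => .  t=0,i=4
  [25] ##..# => .  t=0,i=12
  [24] ##... => .  t=0,i=18
  [23] #.### => #  t=3,i=6
  [22] #.##. => #  t=4,i=11
  [21] #.#.# => #  t=8,i=1
  [20] #.#.. => .  t=0,i=5
  [19] #..## => .  t=0,i=13
  [18] #..#. => #  t=3,i=11
  [17] #...# => .  t=0,i=19
  [16] #.... => .  t=0,i=7
  [15] .#### => #  t=0,i=15
  [14] .###. => #  t=0,i=2
  [13] .##.# => .  t=4,i=4
  [12] .##.. => .  t=0,i=11
  [11] .#.## => .  t=3,i=5
  [10] .#.#. => #  t=1,i=9
  [9] .#..# => .  t=11,i=1
  [8] .#... => .  t=0,i=6
  [7] ..### => #  t=0,i=1
  [6] ..##. => #  t=0,i=10
  [5] ..#.# => #  t=1,i=8
  [4] ..#.. => .  t=2,i=1
  [3] ...## => .  t=0,i=0
  [2] ...#. => #  t=1,i=7
  [1] ....# => #  t=0,i=8
  [0] ..... => .  t=1,i=5
  bits 11011000111001001100010011100110 = 3638871270

3638871270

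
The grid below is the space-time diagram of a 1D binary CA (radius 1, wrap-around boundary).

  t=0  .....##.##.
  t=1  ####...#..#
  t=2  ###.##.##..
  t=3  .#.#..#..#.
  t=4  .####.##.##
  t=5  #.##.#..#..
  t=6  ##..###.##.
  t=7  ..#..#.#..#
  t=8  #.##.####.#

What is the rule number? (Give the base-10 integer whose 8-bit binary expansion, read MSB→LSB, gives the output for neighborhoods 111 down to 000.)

181

  ### -> #   bit 7 = 1  t=1,i=0
  ##. -> .   bit 6 = 0  t=0,i=6
  #.# -> #   bit 5 = 1  t=0,i=7
  #.. -> #   bit 4 = 1  t=0,i=10
  .## -> .   bit 3 = 0  t=0,i=5
  .#. -> #   bit 2 = 1  t=1,i=7
  ..# -> .   bit 1 = 0  t=0,i=4
  ... -> #   bit 0 = 1  t=0,i=0
  bits 10110101 = 181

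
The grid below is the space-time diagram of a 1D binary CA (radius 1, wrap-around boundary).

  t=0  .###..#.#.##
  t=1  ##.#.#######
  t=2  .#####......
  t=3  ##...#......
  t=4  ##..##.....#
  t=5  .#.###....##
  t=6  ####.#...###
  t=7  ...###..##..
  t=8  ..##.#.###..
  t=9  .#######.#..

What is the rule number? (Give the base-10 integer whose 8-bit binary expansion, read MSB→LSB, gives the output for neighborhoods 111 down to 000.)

  ###|.  b7=0 t=0,i=2
  ##.|#  b6=1 t=0,i=3
  #.#|#  b5=1 t=0,i=0
  #..|.  b4=0 t=0,i=4
  .##|#  b3=1 t=0,i=1
  .#.|#  b2=1 t=0,i=6
  ..#|#  b1=1 t=0,i=5
  ...|.  b0=0 t=2,i=7
  bits 01101110 = 110

110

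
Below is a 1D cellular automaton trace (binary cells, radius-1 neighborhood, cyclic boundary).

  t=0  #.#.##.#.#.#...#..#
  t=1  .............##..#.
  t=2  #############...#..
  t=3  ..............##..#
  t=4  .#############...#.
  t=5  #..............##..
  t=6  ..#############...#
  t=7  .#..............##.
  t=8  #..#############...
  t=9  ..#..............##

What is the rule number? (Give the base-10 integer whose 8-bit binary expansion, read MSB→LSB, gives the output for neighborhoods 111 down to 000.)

  ### -> .   bit 7 = 0  t=2,i=1
  ##. -> .   bit 6 = 0  t=0,i=0
  #.# -> .   bit 5 = 0  t=0,i=1
  #.. -> .   bit 4 = 0  t=0,i=12
  .## -> .   bit 3 = 0  t=0,i=4
  .#. -> .   bit 2 = 0  t=0,i=2
  ..# -> #   bit 1 = 1  t=0,i=14
  ... -> #   bit 0 = 1  t=0,i=13
  bits 00000011 = 3

3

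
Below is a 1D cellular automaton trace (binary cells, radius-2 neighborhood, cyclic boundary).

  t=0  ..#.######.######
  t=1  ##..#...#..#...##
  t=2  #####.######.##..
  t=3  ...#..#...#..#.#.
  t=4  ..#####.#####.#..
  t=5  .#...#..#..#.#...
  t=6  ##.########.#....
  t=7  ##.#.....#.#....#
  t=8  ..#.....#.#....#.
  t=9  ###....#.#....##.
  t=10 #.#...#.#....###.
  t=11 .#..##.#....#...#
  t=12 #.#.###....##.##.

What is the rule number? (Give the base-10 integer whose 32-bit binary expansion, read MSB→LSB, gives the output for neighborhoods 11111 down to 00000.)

  ##### -> .   bit 31 = 0  t=0,i=6
  ####. -> #   bit 30 = 1  t=0,i=8
  ###.# -> .   bit 29 = 0  t=0,i=9
  ###.. -> #   bit 28 = 1  t=0,i=16
  ##.## -> .   bit 27 = 0  t=0,i=10
  ##.#. -> #   bit 26 = 1  t=4,i=13
  ##..# -> #   bit 25 = 1  t=0,i=0
  ##... -> .   bit 24 = 0  t=9,i=3
  #.### -> #   bit 23 = 1  t=0,i=4
  #.##. -> #   bit 22 = 1  t=2,i=13
  #.#.# -> .   bit 21 = 0  t=10,i=0
  #.#.. -> .   bit 20 = 0  t=3,i=15
  #..## -> .   bit 19 = 0  t=2,i=16
  #..#. -> #   bit 18 = 1  t=0,i=1
  #...# -> #   bit 17 = 1  t=1,i=6
  #.... -> .   bit 16 = 0  t=3,i=0
  .#### -> .   bit 15 = 0  t=0,i=5
  .###. -> .   bit 14 = 0  t=7,i=0
  .##.# -> #   bit 13 = 1  t=6,i=1
  .##.. -> .   bit 12 = 0  t=2,i=14
  .#.## -> .   bit 11 = 0  t=0,i=3
  .#.#. -> #   bit 10 = 1  t=3,i=14
  .#..# -> #   bit 9 = 1  t=1,i=9
  .#... -> .   bit 8 = 0  t=1,i=5
  ..### -> .   bit 7 = 0  t=1,i=15
  ..##. -> #   bit 6 = 1  t=6,i=0
  ..#.# -> .   bit 5 = 0  t=0,i=2
  ..#.. -> #   bit 4 = 1  t=1,i=4
  ...## -> #   bit 3 = 1  t=1,i=14
  ...#. -> #   bit 2 = 1  t=1,i=7
  ....# -> .   bit 1 = 0  t=3,i=1
  ..... -> .   bit 0 = 0  t=7,i=6
  bits 01010110110001100010011001011100 = 1455826524

1455826524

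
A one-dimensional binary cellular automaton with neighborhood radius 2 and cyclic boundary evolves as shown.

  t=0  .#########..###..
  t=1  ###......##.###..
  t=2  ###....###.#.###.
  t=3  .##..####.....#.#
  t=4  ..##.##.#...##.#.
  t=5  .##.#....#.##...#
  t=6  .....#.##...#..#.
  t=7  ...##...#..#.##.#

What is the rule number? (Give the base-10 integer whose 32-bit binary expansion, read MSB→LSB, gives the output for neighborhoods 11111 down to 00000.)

436525006

  [31] ##### => .  t=0,i=3
  [30] ####. => .  t=0,i=8
  [29] ###.# => .  t=2,i=9
  [28] ###.. => #  t=0,i=9
  [27] ##.## => #  t=1,i=11
  [26] ##.#. => .  t=2,i=10
  [25] ##..# => #  t=0,i=10
  [24] ##... => .  t=0,i=15
  [23] #.### => .  t=1,i=12
  [22] #.##. => .  t=3,i=1
  [21] #.#.# => .  t=2,i=11
  [20] #.#.. => .  t=4,i=8
  [19] #..## => .  t=0,i=11
  [18] #..#. => #  t=6,i=14
  [17] #...# => .  t=0,i=16
  [16] #.... => .  t=1,i=4
  [15] .#### => #  t=0,i=2
  [14] .###. => #  t=0,i=13
  [13] .##.# => .  t=1,i=10
  [12] .##.. => #  t=3,i=2
  [11] .#.## => .  t=2,i=12
  [10] .#.#. => #  t=3,i=15
  [9] .#..# => #  t=6,i=13
  [8] .#... => #  t=4,i=9
  [7] ..### => #  t=0,i=1
  [6] ..##. => #  t=1,i=9
  [5] ..#.# => .  t=3,i=14
  [4] ..#.. => .  t=6,i=12
  [3] ...## => #  t=0,i=0
  [2] ...#. => #  t=3,i=13
  [1] ....# => #  t=1,i=7
  [0] ..... => .  t=1,i=5
  bits 00011010000001001101011111001110 = 436525006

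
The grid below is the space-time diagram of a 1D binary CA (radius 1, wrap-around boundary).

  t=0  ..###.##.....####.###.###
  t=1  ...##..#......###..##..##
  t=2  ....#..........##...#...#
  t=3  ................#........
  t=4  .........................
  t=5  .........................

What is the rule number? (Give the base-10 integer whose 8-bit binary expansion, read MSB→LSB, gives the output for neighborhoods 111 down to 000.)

192

  ###|#  b7=1 t=0,i=3
  ##.|#  b6=1 t=0,i=4
  #.#|.  b5=0 t=0,i=5
  #..|.  b4=0 t=0,i=0
  .##|.  b3=0 t=0,i=2
  .#.|.  b2=0 t=1,i=7
  ..#|.  b1=0 t=0,i=1
  ...|.  b0=0 t=0,i=9
  bits 11000000 = 192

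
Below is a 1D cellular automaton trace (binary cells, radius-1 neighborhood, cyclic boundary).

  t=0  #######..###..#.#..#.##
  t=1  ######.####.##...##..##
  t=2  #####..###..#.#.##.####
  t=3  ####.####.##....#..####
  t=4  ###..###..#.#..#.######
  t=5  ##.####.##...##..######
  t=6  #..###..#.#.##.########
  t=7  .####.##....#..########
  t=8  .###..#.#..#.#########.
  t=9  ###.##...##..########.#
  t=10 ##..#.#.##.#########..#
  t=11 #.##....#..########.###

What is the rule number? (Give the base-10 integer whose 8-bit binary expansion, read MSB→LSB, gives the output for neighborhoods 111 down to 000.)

  ### -> #   bit 7 = 1  t=0,i=0
  ##. -> .   bit 6 = 0  t=0,i=6
  #.# -> .   bit 5 = 0  t=0,i=15
  #.. -> #   bit 4 = 1  t=0,i=7
  .## -> #   bit 3 = 1  t=0,i=9
  .#. -> .   bit 2 = 0  t=0,i=14
  ..# -> #   bit 1 = 1  t=0,i=8
  ... -> .   bit 0 = 0  t=1,i=15
  bits 10011010 = 154

154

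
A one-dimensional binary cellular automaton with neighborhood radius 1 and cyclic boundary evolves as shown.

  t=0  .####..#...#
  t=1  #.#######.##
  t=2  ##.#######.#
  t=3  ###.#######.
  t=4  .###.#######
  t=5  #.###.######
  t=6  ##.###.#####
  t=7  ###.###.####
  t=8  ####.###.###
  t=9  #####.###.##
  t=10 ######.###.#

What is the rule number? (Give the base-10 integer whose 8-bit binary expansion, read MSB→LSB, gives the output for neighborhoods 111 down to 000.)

  nb ###: next=#  (t=0,i=2, bit7=1)
  nb ##.: next=#  (t=0,i=4, bit6=1)
  nb #.#: next=#  (t=0,i=0, bit5=1)
  nb #..: next=#  (t=0,i=5, bit4=1)
  nb .##: next=.  (t=0,i=1, bit3=0)
  nb .#.: next=#  (t=0,i=7, bit2=1)
  nb ..#: next=#  (t=0,i=6, bit1=1)
  nb ...: next=.  (t=0,i=9, bit0=0)
  bits 11110110 = 246

246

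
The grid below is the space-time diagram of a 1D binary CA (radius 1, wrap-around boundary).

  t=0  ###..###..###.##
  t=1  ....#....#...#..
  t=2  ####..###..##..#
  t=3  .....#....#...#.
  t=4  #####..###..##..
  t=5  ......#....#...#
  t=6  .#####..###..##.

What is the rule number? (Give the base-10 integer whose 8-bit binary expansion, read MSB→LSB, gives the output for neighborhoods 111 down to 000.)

35

  ### -> .   bit 7 = 0  t=0,i=0
  ##. -> .   bit 6 = 0  t=0,i=2
  #.# -> #   bit 5 = 1  t=0,i=13
  #.. -> .   bit 4 = 0  t=0,i=3
  .## -> .   bit 3 = 0  t=0,i=5
  .#. -> .   bit 2 = 0  t=1,i=4
  ..# -> #   bit 1 = 1  t=0,i=4
  ... -> #   bit 0 = 1  t=1,i=0
  bits 00100011 = 35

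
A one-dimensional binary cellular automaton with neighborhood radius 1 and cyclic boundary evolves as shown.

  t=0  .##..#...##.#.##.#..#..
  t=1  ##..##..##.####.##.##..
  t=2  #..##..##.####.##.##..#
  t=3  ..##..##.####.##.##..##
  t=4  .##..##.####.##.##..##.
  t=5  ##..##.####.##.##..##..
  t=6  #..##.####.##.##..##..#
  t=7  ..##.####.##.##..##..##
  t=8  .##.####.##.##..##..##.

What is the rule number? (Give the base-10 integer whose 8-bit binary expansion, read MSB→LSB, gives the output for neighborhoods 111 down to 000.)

174

  ###|#  b7=1 t=1,i=12
  ##.|.  b6=0 t=0,i=2
  #.#|#  b5=1 t=0,i=11
  #..|.  b4=0 t=0,i=3
  .##|#  b3=1 t=0,i=1
  .#.|#  b2=1 t=0,i=5
  ..#|#  b1=1 t=0,i=0
  ...|.  b0=0 t=0,i=7
  bits 10101110 = 174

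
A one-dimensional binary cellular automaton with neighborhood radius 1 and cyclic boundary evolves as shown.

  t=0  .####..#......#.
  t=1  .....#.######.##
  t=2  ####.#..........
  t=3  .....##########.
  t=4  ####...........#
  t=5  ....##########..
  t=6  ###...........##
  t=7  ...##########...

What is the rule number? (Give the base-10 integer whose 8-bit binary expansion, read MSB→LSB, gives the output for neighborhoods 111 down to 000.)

21

  ###|.  b7=0 t=0,i=2
  ##.|.  b6=0 t=0,i=4
  #.#|.  b5=0 t=1,i=6
  #..|#  b4=1 t=0,i=5
  .##|.  b3=0 t=0,i=1
  .#.|#  b2=1 t=0,i=7
  ..#|.  b1=0 t=0,i=0
  ...|#  b0=1 t=0,i=9
  bits 00010101 = 21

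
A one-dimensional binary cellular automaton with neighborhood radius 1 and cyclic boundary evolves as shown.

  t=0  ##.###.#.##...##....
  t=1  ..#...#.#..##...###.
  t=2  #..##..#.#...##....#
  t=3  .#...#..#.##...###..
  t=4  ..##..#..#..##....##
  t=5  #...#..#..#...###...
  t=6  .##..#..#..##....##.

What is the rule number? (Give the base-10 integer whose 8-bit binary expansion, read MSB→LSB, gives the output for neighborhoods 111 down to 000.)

49

  nb ###: next=.  (t=0,i=4, bit7=0)
  nb ##.: next=.  (t=0,i=1, bit6=0)
  nb #.#: next=#  (t=0,i=2, bit5=1)
  nb #..: next=#  (t=0,i=11, bit4=1)
  nb .##: next=.  (t=0,i=0, bit3=0)
  nb .#.: next=.  (t=0,i=7, bit2=0)
  nb ..#: next=.  (t=0,i=13, bit1=0)
  nb ...: next=#  (t=0,i=12, bit0=1)
  bits 00110001 = 49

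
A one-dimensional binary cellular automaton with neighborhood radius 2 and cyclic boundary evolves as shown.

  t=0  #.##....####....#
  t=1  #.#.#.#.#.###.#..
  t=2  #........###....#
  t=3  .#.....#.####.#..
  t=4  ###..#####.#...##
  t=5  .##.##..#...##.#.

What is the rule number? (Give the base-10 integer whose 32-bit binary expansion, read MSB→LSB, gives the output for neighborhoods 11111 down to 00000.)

1372481974

  [31] ##### => .  t=4,i=0
  [30] ####. => #  t=0,i=10
  [29] ###.# => .  t=1,i=12
  [28] ###.. => #  t=0,i=11
  [27] ##.## => .  t=0,i=1
  [26] ##.#. => .  t=1,i=13
  [25] ##..# => .  t=4,i=3
  [24] ##... => #  t=0,i=4
  [23] #.### => #  t=1,i=10
  [22] #.##. => #  t=0,i=2
  [21] #.#.# => .  t=1,i=2
  [20] #.#.. => .  t=1,i=14
  [19] #..## => #  t=4,i=4
  [18] #..#. => #  t=1,i=16
  [17] #...# => #  t=3,i=16
  [16] #.... => .  t=0,i=5
  [15] .#### => .  t=0,i=9
  [14] .###. => #  t=1,i=11
  [13] .##.# => #  t=0,i=0
  [12] .##.. => .  t=0,i=3
  [11] .#.## => #  t=1,i=9
  [10] .#.#. => .  t=1,i=1
  [9] .#..# => .  t=1,i=15
  [8] .#... => #  t=3,i=2
  [7] ..### => #  t=0,i=8
  [6] ..##. => .  t=0,i=16
  [5] ..#.# => #  t=1,i=0
  [4] ..#.. => #  t=3,i=1
  [3] ...## => .  t=0,i=7
  [2] ...#. => #  t=3,i=0
  [1] ....# => #  t=0,i=6
  [0] ..... => .  t=2,i=3
  bits 01010001110011100110100110110110 = 1372481974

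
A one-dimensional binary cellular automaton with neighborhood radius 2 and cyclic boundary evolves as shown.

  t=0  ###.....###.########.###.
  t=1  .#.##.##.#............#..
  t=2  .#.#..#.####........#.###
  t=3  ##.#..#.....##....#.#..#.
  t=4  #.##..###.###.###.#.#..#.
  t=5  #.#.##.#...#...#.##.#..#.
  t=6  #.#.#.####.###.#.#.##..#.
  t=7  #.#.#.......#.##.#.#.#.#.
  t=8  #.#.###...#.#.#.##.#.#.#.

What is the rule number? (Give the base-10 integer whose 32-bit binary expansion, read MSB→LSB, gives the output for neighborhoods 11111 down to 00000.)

  ##### -> .   bit 31 = 0  t=0,i=14
  ####. -> .   bit 30 = 0  t=0,i=18
  ###.# -> .   bit 29 = 0  t=0,i=10
  ###.. -> .   bit 28 = 0  t=0,i=2
  ##.## -> .   bit 27 = 0  t=0,i=11
  ##.#. -> #   bit 26 = 1  t=1,i=8
  ##..# -> #   bit 25 = 1  t=4,i=4
  ##... -> #   bit 24 = 1  t=0,i=3
  #.### -> .   bit 23 = 0  t=0,i=0
  #.##. -> #   bit 22 = 1  t=1,i=3
  #.#.# -> #   bit 21 = 1  t=2,i=1
  #.#.. -> #   bit 20 = 1  t=1,i=9
  #..## -> #   bit 19 = 1  t=4,i=5
  #..#. -> .   bit 18 = 0  t=2,i=5
  #...# -> #   bit 17 = 1  t=1,i=24
  #.... -> #   bit 16 = 1  t=0,i=4
  .#### -> .   bit 15 = 0  t=0,i=13
  .###. -> #   bit 14 = 1  t=0,i=1
  .##.# -> .   bit 13 = 0  t=1,i=4
  .##.. -> .   bit 12 = 0  t=3,i=13
  .#.## -> .   bit 11 = 0  t=1,i=2
  .#.#. -> .   bit 10 = 0  t=2,i=2
  .#..# -> .   bit 9 = 0  t=2,i=4
  .#... -> #   bit 8 = 1  t=1,i=10
  ..### -> .   bit 7 = 0  t=0,i=8
  ..##. -> #   bit 6 = 1  t=3,i=12
  ..#.# -> #   bit 5 = 1  t=1,i=1
  ..#.. -> #   bit 4 = 1  t=1,i=22
  ...## -> #   bit 3 = 1  t=0,i=7
  ...#. -> .   bit 2 = 0  t=1,i=0
  ....# -> #   bit 1 = 1  t=0,i=6
  ..... -> .   bit 0 = 0  t=0,i=5
  bits 00000111011110110100000101111010 = 125518202

125518202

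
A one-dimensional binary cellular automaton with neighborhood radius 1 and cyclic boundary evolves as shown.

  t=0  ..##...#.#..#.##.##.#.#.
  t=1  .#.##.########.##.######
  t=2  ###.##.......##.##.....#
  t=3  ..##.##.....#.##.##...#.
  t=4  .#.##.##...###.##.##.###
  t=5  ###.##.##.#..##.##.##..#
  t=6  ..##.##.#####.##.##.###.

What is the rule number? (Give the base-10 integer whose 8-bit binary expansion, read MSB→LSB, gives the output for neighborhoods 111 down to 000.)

  nb ###: next=.  (t=1,i=7, bit7=0)
  nb ##.: next=#  (t=0,i=3, bit6=1)
  nb #.#: next=#  (t=0,i=8, bit5=1)
  nb #..: next=#  (t=0,i=4, bit4=1)
  nb .##: next=.  (t=0,i=2, bit3=0)
  nb .#.: next=#  (t=0,i=7, bit2=1)
  nb ..#: next=#  (t=0,i=1, bit1=1)
  nb ...: next=.  (t=0,i=0, bit0=0)
  bits 01110110 = 118

118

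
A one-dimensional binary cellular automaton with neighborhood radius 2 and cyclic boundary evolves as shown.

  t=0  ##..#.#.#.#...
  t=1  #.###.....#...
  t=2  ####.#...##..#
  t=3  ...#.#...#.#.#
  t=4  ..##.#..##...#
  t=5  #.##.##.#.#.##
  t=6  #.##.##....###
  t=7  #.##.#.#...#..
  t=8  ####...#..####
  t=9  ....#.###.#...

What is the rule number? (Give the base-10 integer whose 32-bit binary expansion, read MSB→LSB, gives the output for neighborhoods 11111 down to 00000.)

601123572

  #####|.  b31=0 t=2,i=1
  ####.|.  b30=0 t=2,i=2
  ###.#|#  b29=1 t=2,i=3
  ###..|.  b28=0 t=1,i=4
  ##.##|.  b27=0 t=5,i=1
  ##.#.|.  b26=0 t=2,i=4
  ##..#|#  b25=1 t=0,i=2
  ##...|#  b24=1 t=1,i=5
  #.###|#  b23=1 t=1,i=2
  #.##.|#  b22=1 t=5,i=2
  #.#.#|.  b21=0 t=0,i=6
  #.#..|#  b20=1 t=0,i=10
  #..##|.  b19=0 t=2,i=12
  #..#.|#  b18=1 t=0,i=3
  #...#|.  b17=0 t=0,i=12
  #....|.  b16=0 t=1,i=6
  .####|.  b15=0 t=2,i=0
  .###.|#  b14=1 t=1,i=3
  .##.#|#  b13=1 t=4,i=3
  .##..|.  b12=0 t=0,i=1
  .#.##|#  b11=1 t=1,i=1
  .#.#.|.  b10=0 t=0,i=5
  .#..#|#  b9=1 t=4,i=0
  .#...|.  b8=0 t=0,i=11
  ..###|#  b7=1 t=2,i=13
  ..##.|#  b6=1 t=0,i=0
  ..#.#|#  b5=1 t=0,i=4
  ..#..|#  b4=1 t=1,i=10
  ...##|.  b3=0 t=0,i=13
  ...#.|#  b2=1 t=1,i=9
  ....#|.  b1=0 t=1,i=8
  .....|.  b0=0 t=1,i=7
  bits 00100011110101000110101011110100 = 601123572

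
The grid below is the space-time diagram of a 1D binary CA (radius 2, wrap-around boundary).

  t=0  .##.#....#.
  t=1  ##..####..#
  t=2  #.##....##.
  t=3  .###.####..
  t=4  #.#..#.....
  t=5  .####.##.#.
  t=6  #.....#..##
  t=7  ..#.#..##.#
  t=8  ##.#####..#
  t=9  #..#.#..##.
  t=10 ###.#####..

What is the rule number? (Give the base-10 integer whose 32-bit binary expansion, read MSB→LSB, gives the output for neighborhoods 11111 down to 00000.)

  nb #####: next=#  (t=8,i=5, bit31=1)
  nb ####.: next=.  (t=1,i=6, bit30=0)
  nb ###.#: next=.  (t=3,i=3, bit29=0)
  nb ###..: next=.  (t=1,i=1, bit28=0)
  nb ##.##: next=.  (t=3,i=4, bit27=0)
  nb ##.#.: next=.  (t=0,i=3, bit26=0)
  nb ##..#: next=#  (t=1,i=2, bit25=1)
  nb ##...: next=.  (t=2,i=4, bit24=0)
  nb #.###: next=#  (t=3,i=5, bit23=1)
  nb #.##.: next=#  (t=2,i=2, bit22=1)
  nb #.#.#: next=.  (t=2,i=0, bit21=0)
  nb #.#..: next=#  (t=0,i=4, bit20=1)
  nb #..##: next=#  (t=0,i=0, bit19=1)
  nb #..#.: next=#  (t=4,i=4, bit18=1)
  nb #...#: next=.  (t=3,i=10, bit17=0)
  nb #....: next=#  (t=0,i=6, bit16=1)
  nb .####: next=.  (t=1,i=5, bit15=0)
  nb .###.: next=#  (t=1,i=0, bit14=1)
  nb .##.#: next=.  (t=0,i=2, bit13=0)
  nb .##..: next=#  (t=2,i=3, bit12=1)
  nb .#.##: next=#  (t=2,i=1, bit11=1)
  nb .#.#.: next=#  (t=4,i=1, bit10=1)
  nb .#..#: next=#  (t=0,i=10, bit9=1)
  nb .#...: next=#  (t=0,i=5, bit8=1)
  nb ..###: next=.  (t=1,i=4, bit7=0)
  nb ..##.: next=#  (t=0,i=1, bit6=1)
  nb ..#.#: next=.  (t=4,i=0, bit5=0)
  nb ..#..: next=.  (t=0,i=9, bit4=0)
  nb ...##: next=#  (t=2,i=7, bit3=1)
  nb ...#.: next=.  (t=0,i=8, bit2=0)
  nb ....#: next=#  (t=0,i=7, bit1=1)
  nb .....: next=.  (t=4,i=8, bit0=0)
  bits 10000010110111010101111101001010 = 2195545930

2195545930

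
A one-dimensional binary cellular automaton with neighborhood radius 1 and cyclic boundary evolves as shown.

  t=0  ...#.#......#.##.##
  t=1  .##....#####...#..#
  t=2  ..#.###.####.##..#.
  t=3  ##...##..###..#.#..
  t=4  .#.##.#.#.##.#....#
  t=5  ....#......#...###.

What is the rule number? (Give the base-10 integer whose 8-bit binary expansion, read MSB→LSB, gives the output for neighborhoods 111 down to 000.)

195

  [7] ### => #  t=1,i=8
  [6] ##. => #  t=0,i=15
  [5] #.# => .  t=0,i=4
  [4] #.. => .  t=0,i=0
  [3] .## => .  t=0,i=14
  [2] .#. => .  t=0,i=3
  [1] ..# => #  t=0,i=2
  [0] ... => #  t=0,i=1
  bits 11000011 = 195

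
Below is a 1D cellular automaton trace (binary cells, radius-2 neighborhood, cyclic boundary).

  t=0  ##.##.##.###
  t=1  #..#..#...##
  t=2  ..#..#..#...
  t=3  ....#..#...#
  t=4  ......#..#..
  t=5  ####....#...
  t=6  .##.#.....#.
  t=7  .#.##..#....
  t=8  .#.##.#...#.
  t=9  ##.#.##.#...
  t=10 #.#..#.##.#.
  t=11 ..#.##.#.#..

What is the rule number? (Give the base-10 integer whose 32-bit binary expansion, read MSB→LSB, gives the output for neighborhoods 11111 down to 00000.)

3310784609

  ##### -> #   bit 31 = 1  t=0,i=11
  ####. -> #   bit 30 = 1  t=0,i=0
  ###.# -> .   bit 29 = 0  t=0,i=1
  ###.. -> .   bit 28 = 0  t=1,i=0
  ##.## -> .   bit 27 = 0  t=0,i=2
  ##.#. -> #   bit 26 = 1  t=6,i=3
  ##..# -> .   bit 25 = 0  t=1,i=1
  ##... -> #   bit 24 = 1  t=5,i=4
  #.### -> .   bit 23 = 0  t=0,i=9
  #.##. -> #   bit 22 = 1  t=0,i=3
  #.#.# -> .   bit 21 = 0  t=9,i=3
  #.#.. -> #   bit 20 = 1  t=6,i=4
  #..## -> .   bit 19 = 0  t=6,i=0
  #..#. -> #   bit 18 = 1  t=1,i=2
  #...# -> #   bit 17 = 1  t=1,i=8
  #.... -> .   bit 16 = 0  t=2,i=10
  .#### -> #   bit 15 = 1  t=0,i=10
  .###. -> .   bit 14 = 0  t=1,i=11
  .##.# -> .   bit 13 = 0  t=0,i=4
  .##.. -> #   bit 12 = 1  t=7,i=4
  .#.## -> .   bit 11 = 0  t=7,i=2
  .#.#. -> .   bit 10 = 0  t=10,i=1
  .#..# -> .   bit 9 = 0  t=1,i=4
  .#... -> .   bit 8 = 0  t=1,i=7
  ..### -> .   bit 7 = 0  t=1,i=10
  ..##. -> #   bit 6 = 1  t=6,i=1
  ..#.# -> #   bit 5 = 1  t=7,i=1
  ..#.. -> .   bit 4 = 0  t=1,i=3
  ...## -> .   bit 3 = 0  t=1,i=9
  ...#. -> .   bit 2 = 0  t=2,i=1
  ....# -> .   bit 1 = 0  t=2,i=0
  ..... -> #   bit 0 = 1  t=2,i=11
  bits 11000101010101101001000001100001 = 3310784609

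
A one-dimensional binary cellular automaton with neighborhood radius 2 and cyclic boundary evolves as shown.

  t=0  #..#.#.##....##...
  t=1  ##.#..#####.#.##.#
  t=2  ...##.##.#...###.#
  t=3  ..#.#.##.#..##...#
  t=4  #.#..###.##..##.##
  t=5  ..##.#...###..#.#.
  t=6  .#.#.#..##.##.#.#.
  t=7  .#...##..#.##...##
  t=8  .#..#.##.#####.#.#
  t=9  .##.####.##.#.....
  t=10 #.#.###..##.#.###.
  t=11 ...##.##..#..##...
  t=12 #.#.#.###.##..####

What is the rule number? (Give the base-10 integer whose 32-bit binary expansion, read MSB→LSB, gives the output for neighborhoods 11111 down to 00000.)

1406253757

  nb #####: next=.  (t=1,i=8, bit31=0)
  nb ####.: next=#  (t=1,i=9, bit30=1)
  nb ###.#: next=.  (t=1,i=1, bit29=0)
  nb ###..: next=#  (t=5,i=11, bit28=1)
  nb ##.##: next=.  (t=1,i=16, bit27=0)
  nb ##.#.: next=.  (t=1,i=2, bit26=0)
  nb ##..#: next=#  (t=4,i=11, bit25=1)
  nb ##...: next=#  (t=0,i=9, bit24=1)
  nb #.###: next=#  (t=1,i=17, bit23=1)
  nb #.##.: next=#  (t=0,i=7, bit22=1)
  nb #.#.#: next=.  (t=0,i=5, bit21=0)
  nb #.#..: next=#  (t=1,i=3, bit20=1)
  nb #..##: next=.  (t=1,i=5, bit19=0)
  nb #..#.: next=.  (t=0,i=2, bit18=0)
  nb #...#: next=.  (t=0,i=16, bit17=0)
  nb #....: next=#  (t=0,i=10, bit16=1)
  nb .####: next=#  (t=1,i=7, bit15=1)
  nb .###.: next=.  (t=1,i=0, bit14=0)
  nb .##.#: next=#  (t=1,i=15, bit13=1)
  nb .##..: next=#  (t=0,i=8, bit12=1)
  nb .#.##: next=#  (t=0,i=6, bit11=1)
  nb .#.#.: next=.  (t=0,i=4, bit10=0)
  nb .#..#: next=#  (t=0,i=1, bit9=1)
  nb .#...: next=.  (t=2,i=0, bit8=0)
  nb ..###: next=#  (t=1,i=6, bit7=1)
  nb ..##.: next=.  (t=0,i=13, bit6=0)
  nb ..#.#: next=#  (t=0,i=3, bit5=1)
  nb ..#..: next=#  (t=0,i=0, bit4=1)
  nb ...##: next=#  (t=0,i=12, bit3=1)
  nb ...#.: next=#  (t=0,i=17, bit2=1)
  nb ....#: next=.  (t=0,i=11, bit1=0)
  nb .....: next=#  (t=9,i=15, bit0=1)
  bits 01010011110100011011101010111101 = 1406253757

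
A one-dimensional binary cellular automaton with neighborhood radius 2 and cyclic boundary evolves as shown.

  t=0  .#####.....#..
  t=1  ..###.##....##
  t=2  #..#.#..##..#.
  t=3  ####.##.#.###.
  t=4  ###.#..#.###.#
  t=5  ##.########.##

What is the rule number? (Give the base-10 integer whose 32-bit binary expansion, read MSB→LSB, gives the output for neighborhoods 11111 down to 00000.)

  [31] ##### => #  t=0,i=3
  [30] ####. => #  t=0,i=4
  [29] ###.# => .  t=1,i=4
  [28] ###.. => .  t=0,i=5
  [27] ##.## => #  t=1,i=5
  [26] ##.#. => #  t=3,i=7
  [25] ##..# => #  t=1,i=0
  [24] ##... => #  t=0,i=6
  [23] #.### => #  t=3,i=0
  [22] #.##. => .  t=1,i=6
  [21] #.#.# => .  t=3,i=8
  [20] #.#.. => #  t=2,i=0
  [19] #..## => .  t=1,i=1
  [18] #..#. => #  t=2,i=2
  [17] #...# => #  t=0,i=13
  [16] #.... => #  t=0,i=7
  [15] .#### => #  t=0,i=2
  [14] .###. => #  t=1,i=3
  [13] .##.# => .  t=3,i=6
  [12] .##.. => .  t=1,i=7
  [11] .#.## => #  t=3,i=9
  [10] .#.#. => .  t=2,i=4
  [9] .#..# => #  t=2,i=1
  [8] .#... => #  t=0,i=12
  [7] ..### => .  t=0,i=1
  [6] ..##. => #  t=1,i=12
  [5] ..#.# => #  t=2,i=3
  [4] ..#.. => .  t=0,i=11
  [3] ...## => .  t=0,i=0
  [2] ...#. => .  t=0,i=10
  [1] ....# => .  t=0,i=9
  [0] ..... => .  t=0,i=8
  bits 11001111100101111100101101100000 = 3482831712

3482831712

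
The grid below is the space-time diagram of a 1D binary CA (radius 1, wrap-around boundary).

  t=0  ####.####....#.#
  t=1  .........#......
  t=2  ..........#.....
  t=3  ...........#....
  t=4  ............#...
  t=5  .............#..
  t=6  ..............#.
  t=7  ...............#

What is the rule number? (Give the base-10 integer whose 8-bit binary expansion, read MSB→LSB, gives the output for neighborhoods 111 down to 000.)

16

  ### -> .   bit 7 = 0  t=0,i=0
  ##. -> .   bit 6 = 0  t=0,i=3
  #.# -> .   bit 5 = 0  t=0,i=4
  #.. -> #   bit 4 = 1  t=0,i=9
  .## -> .   bit 3 = 0  t=0,i=5
  .#. -> .   bit 2 = 0  t=0,i=13
  ..# -> .   bit 1 = 0  t=0,i=12
  ... -> .   bit 0 = 0  t=0,i=10
  bits 00010000 = 16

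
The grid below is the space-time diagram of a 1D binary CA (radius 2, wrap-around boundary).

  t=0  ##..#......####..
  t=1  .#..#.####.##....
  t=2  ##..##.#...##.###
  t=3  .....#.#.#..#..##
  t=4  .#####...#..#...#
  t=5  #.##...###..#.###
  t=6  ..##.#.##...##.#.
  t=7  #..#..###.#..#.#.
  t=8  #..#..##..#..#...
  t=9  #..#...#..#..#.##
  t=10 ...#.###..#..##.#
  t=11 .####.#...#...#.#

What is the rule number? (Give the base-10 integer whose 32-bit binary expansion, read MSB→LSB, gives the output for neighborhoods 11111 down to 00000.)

2152986807

  #####|#  b31=1 t=2,i=16
  ####.|.  b30=0 t=0,i=13
  ###.#|.  b29=0 t=1,i=9
  ###..|.  b28=0 t=0,i=14
  ##.##|.  b27=0 t=1,i=10
  ##.#.|.  b26=0 t=2,i=6
  ##..#|.  b25=0 t=0,i=2
  ##...|.  b24=0 t=1,i=13
  #.###|.  b23=0 t=1,i=6
  #.##.|#  b22=1 t=1,i=11
  #.#.#|.  b21=0 t=3,i=7
  #.#..|#  b20=1 t=2,i=7
  #..##|.  b19=0 t=0,i=16
  #..#.|.  b18=0 t=0,i=3
  #...#|#  b17=1 t=2,i=9
  #....|#  b16=1 t=0,i=6
  .####|#  b15=1 t=0,i=12
  .###.|#  b14=1 t=5,i=8
  .##.#|#  b13=1 t=2,i=5
  .##..|#  b12=1 t=0,i=1
  .#.##|#  b11=1 t=1,i=5
  .#.#.|.  b10=0 t=3,i=6
  .#..#|.  b9=0 t=1,i=2
  .#...|.  b8=0 t=0,i=5
  ..###|#  b7=1 t=0,i=11
  ..##.|.  b6=0 t=0,i=0
  ..#.#|#  b5=1 t=1,i=4
  ..#..|#  b4=1 t=0,i=4
  ...##|.  b3=0 t=0,i=10
  ...#.|#  b2=1 t=1,i=0
  ....#|#  b1=1 t=0,i=9
  .....|#  b0=1 t=0,i=7
  bits 10000000010100111111100010110111 = 2152986807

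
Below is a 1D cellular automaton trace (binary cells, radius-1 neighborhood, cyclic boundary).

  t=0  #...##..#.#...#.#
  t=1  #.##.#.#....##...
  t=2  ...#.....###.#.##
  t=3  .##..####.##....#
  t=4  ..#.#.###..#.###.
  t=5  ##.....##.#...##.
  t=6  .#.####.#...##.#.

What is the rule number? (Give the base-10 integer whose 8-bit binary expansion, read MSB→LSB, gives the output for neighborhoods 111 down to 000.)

195

  ### -> #   bit 7 = 1  t=2,i=10
  ##. -> #   bit 6 = 1  t=0,i=0
  #.# -> .   bit 5 = 0  t=0,i=9
  #.. -> .   bit 4 = 0  t=0,i=1
  .## -> .   bit 3 = 0  t=0,i=4
  .#. -> .   bit 2 = 0  t=0,i=8
  ..# -> #   bit 1 = 1  t=0,i=3
  ... -> #   bit 0 = 1  t=0,i=2
  bits 11000011 = 195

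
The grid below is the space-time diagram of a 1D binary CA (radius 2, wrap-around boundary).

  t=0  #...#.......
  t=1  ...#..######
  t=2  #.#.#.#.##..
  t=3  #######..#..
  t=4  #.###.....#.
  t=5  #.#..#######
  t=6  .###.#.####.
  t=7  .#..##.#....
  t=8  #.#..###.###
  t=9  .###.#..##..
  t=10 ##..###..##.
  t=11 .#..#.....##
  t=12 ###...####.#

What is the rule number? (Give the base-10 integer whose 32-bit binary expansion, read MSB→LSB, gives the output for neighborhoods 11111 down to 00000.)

2377201327

  nb #####: next=#  (t=1,i=8, bit31=1)
  nb ####.: next=.  (t=1,i=10, bit30=0)
  nb ###.#: next=.  (t=5,i=0, bit29=0)
  nb ###..: next=.  (t=1,i=11, bit28=0)
  nb ##.##: next=#  (t=8,i=8, bit27=1)
  nb ##.#.: next=#  (t=5,i=1, bit26=1)
  nb ##..#: next=.  (t=2,i=10, bit25=0)
  nb ##...: next=#  (t=1,i=0, bit24=1)
  nb #.###: next=#  (t=4,i=2, bit23=1)
  nb #.##.: next=.  (t=2,i=8, bit22=0)
  nb #.#.#: next=#  (t=2,i=2, bit21=1)
  nb #.#..: next=#  (t=5,i=2, bit20=1)
  nb #..##: next=.  (t=1,i=5, bit19=0)
  nb #..#.: next=.  (t=2,i=11, bit18=0)
  nb #...#: next=.  (t=0,i=2, bit17=0)
  nb #....: next=#  (t=0,i=6, bit16=1)
  nb .####: next=.  (t=1,i=7, bit15=0)
  nb .###.: next=.  (t=4,i=3, bit14=0)
  nb .##.#: next=#  (t=7,i=5, bit13=1)
  nb .##..: next=#  (t=2,i=9, bit12=1)
  nb .#.##: next=.  (t=2,i=7, bit11=0)
  nb .#.#.: next=#  (t=2,i=1, bit10=1)
  nb .#..#: next=#  (t=1,i=4, bit9=1)
  nb .#...: next=.  (t=0,i=1, bit8=0)
  nb ..###: next=#  (t=1,i=6, bit7=1)
  nb ..##.: next=.  (t=7,i=4, bit6=0)
  nb ..#.#: next=#  (t=2,i=0, bit5=1)
  nb ..#..: next=.  (t=0,i=0, bit4=0)
  nb ...##: next=#  (t=9,i=0, bit3=1)
  nb ...#.: next=#  (t=0,i=3, bit2=1)
  nb ....#: next=#  (t=0,i=10, bit1=1)
  nb .....: next=#  (t=0,i=7, bit0=1)
  bits 10001101101100010011011010101111 = 2377201327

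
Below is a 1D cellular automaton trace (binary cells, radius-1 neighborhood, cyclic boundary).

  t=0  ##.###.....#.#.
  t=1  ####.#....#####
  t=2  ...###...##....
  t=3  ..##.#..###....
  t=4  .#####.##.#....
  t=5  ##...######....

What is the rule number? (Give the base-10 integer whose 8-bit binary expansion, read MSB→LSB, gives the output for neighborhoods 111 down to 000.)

  [7] ### => .  t=0,i=4
  [6] ##. => #  t=0,i=1
  [5] #.# => #  t=0,i=2
  [4] #.. => .  t=0,i=6
  [3] .## => #  t=0,i=0
  [2] .#. => #  t=0,i=11
  [1] ..# => #  t=0,i=10
  [0] ... => .  t=0,i=7
  bits 01101110 = 110

110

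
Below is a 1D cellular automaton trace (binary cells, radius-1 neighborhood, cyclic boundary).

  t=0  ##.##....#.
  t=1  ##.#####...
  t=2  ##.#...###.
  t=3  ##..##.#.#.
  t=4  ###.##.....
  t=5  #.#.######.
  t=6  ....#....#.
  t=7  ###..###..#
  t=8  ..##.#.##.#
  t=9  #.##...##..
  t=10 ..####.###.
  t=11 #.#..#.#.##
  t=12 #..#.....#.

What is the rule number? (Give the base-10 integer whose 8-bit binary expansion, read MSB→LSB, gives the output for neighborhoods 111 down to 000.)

89

  [7] ### => .  t=1,i=4
  [6] ##. => #  t=0,i=1
  [5] #.# => .  t=0,i=2
  [4] #.. => #  t=0,i=5
  [3] .## => #  t=0,i=0
  [2] .#. => .  t=0,i=9
  [1] ..# => .  t=0,i=8
  [0] ... => #  t=0,i=6
  bits 01011001 = 89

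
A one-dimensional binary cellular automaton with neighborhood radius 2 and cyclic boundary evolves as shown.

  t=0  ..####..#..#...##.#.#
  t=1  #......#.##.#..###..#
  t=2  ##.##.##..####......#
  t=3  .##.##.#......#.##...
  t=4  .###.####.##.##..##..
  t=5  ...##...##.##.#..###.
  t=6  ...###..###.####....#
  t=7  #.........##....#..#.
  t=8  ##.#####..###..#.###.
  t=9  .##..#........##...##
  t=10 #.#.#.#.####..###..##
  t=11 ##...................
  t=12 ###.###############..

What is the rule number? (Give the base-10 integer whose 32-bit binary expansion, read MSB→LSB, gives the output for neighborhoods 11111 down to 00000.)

2903782245

  ##### -> #   bit 31 = 1  t=8,i=5
  ####. -> .   bit 30 = 0  t=0,i=4
  ###.# -> #   bit 29 = 1  t=2,i=1
  ###.. -> .   bit 28 = 0  t=0,i=5
  ##.## -> #   bit 27 = 1  t=2,i=2
  ##.#. -> #   bit 26 = 1  t=0,i=17
  ##..# -> .   bit 25 = 0  t=0,i=6
  ##... -> #   bit 24 = 1  t=1,i=1
  #.### -> .   bit 23 = 0  t=4,i=5
  #.##. -> .   bit 22 = 0  t=1,i=9
  #.#.# -> .   bit 21 = 0  t=0,i=18
  #.#.. -> #   bit 20 = 1  t=0,i=20
  #..## -> .   bit 19 = 0  t=0,i=1
  #..#. -> #   bit 18 = 1  t=0,i=7
  #...# -> .   bit 17 = 0  t=0,i=13
  #.... -> .   bit 16 = 0  t=1,i=2
  .#### -> .   bit 15 = 0  t=0,i=3
  .###. -> .   bit 14 = 0  t=1,i=16
  .##.# -> #   bit 13 = 1  t=0,i=16
  .##.. -> #   bit 12 = 1  t=1,i=0
  .#.## -> .   bit 11 = 0  t=1,i=8
  .#.#. -> .   bit 10 = 0  t=0,i=19
  .#..# -> #   bit 9 = 1  t=0,i=0
  .#... -> #   bit 8 = 1  t=0,i=12
  ..### -> .   bit 7 = 0  t=0,i=2
  ..##. -> #   bit 6 = 1  t=0,i=15
  ..#.# -> #   bit 5 = 1  t=1,i=7
  ..#.. -> .   bit 4 = 0  t=0,i=8
  ...## -> .   bit 3 = 0  t=0,i=14
  ...#. -> #   bit 2 = 1  t=1,i=6
  ....# -> .   bit 1 = 0  t=1,i=5
  ..... -> #   bit 0 = 1  t=1,i=3
  bits 10101101000101000011001101100101 = 2903782245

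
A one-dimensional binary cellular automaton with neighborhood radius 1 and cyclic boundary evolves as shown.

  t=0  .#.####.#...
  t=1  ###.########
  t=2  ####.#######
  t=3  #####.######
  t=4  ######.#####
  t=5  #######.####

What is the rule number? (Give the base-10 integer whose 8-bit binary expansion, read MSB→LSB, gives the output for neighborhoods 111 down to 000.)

247

  ### -> #   bit 7 = 1  t=0,i=4
  ##. -> #   bit 6 = 1  t=0,i=6
  #.# -> #   bit 5 = 1  t=0,i=2
  #.. -> #   bit 4 = 1  t=0,i=9
  .## -> .   bit 3 = 0  t=0,i=3
  .#. -> #   bit 2 = 1  t=0,i=1
  ..# -> #   bit 1 = 1  t=0,i=0
  ... -> #   bit 0 = 1  t=0,i=10
  bits 11110111 = 247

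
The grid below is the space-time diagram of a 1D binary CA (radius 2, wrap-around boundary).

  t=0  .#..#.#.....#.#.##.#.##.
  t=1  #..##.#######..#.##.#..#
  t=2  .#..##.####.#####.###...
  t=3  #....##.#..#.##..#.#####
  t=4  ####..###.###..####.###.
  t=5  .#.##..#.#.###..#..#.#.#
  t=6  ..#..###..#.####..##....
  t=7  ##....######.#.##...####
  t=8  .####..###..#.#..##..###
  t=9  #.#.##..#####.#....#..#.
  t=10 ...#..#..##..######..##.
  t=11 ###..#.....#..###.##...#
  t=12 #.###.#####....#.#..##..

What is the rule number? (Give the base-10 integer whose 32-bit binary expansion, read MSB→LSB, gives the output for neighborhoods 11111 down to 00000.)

  #####|#  b31=1 t=1,i=8
  ####.|.  b30=0 t=1,i=11
  ###.#|.  b29=0 t=2,i=10
  ###..|#  b28=1 t=1,i=12
  ##.##|#  b27=1 t=1,i=5
  ##.#.|#  b26=1 t=0,i=18
  ##..#|#  b25=1 t=0,i=23
  ##...|#  b24=1 t=2,i=21
  #.###|.  b23=0 t=1,i=6
  #.##.|.  b22=0 t=0,i=16
  #.#.#|.  b21=0 t=0,i=14
  #.#..|#  b20=1 t=0,i=6
  #..##|.  b19=0 t=1,i=2
  #..#.|#  b18=1 t=0,i=0
  #...#|#  b17=1 t=7,i=18
  #....|#  b16=1 t=0,i=8
  .####|#  b15=1 t=1,i=7
  .###.|#  b14=1 t=2,i=19
  .##.#|#  b13=1 t=0,i=17
  .##..|.  b12=0 t=0,i=22
  .#.##|#  b11=1 t=0,i=15
  .#.#.|.  b10=0 t=0,i=5
  .#..#|.  b9=0 t=0,i=2
  .#...|#  b8=1 t=0,i=7
  ..###|.  b7=0 t=4,i=6
  ..##.|.  b6=0 t=1,i=3
  ..#.#|#  b5=1 t=0,i=4
  ..#..|.  b4=0 t=0,i=1
  ...##|.  b3=0 t=3,i=4
  ...#.|#  b2=1 t=0,i=11
  ....#|#  b1=1 t=0,i=10
  .....|#  b0=1 t=0,i=9
  bits 10011111000101111110100100100111 = 2669144359

2669144359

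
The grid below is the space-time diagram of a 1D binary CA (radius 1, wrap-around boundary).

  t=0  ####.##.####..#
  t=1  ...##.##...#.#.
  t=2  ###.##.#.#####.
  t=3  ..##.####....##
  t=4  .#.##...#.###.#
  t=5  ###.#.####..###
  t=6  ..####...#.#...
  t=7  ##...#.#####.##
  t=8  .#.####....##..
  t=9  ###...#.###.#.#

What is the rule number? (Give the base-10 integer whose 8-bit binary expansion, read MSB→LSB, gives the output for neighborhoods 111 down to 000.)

  ###|.  b7=0 t=0,i=0
  ##.|#  b6=1 t=0,i=3
  #.#|#  b5=1 t=0,i=4
  #..|.  b4=0 t=0,i=12
  .##|.  b3=0 t=0,i=5
  .#.|#  b2=1 t=1,i=11
  ..#|#  b1=1 t=0,i=13
  ...|#  b0=1 t=1,i=0
  bits 01100111 = 103

103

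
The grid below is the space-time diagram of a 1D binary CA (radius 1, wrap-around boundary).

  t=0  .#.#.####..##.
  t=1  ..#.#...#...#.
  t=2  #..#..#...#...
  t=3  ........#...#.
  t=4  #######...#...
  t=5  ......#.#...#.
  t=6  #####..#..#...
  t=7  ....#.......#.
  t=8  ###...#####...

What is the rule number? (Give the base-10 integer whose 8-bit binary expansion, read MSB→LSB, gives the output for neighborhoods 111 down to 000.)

  ###|.  b7=0 t=0,i=6
  ##.|#  b6=1 t=0,i=8
  #.#|#  b5=1 t=0,i=2
  #..|.  b4=0 t=0,i=9
  .##|.  b3=0 t=0,i=5
  .#.|.  b2=0 t=0,i=1
  ..#|.  b1=0 t=0,i=0
  ...|#  b0=1 t=1,i=0
  bits 01100001 = 97

97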